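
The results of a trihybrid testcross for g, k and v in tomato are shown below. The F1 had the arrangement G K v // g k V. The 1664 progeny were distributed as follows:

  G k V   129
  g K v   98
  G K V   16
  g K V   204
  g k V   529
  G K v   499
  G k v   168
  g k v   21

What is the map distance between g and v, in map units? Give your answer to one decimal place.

15.9 map units

The two rarest classes, G K V and g k v, are the double crossovers. Comparing them with the parentals, only the v allele has switched, so v is the middle locus and the order is k – v – g.
Crossovers in the v–g interval produce the single-crossover classes g K v and G k V (98 + 129 = 227) plus the double crossovers (37).
RF(v–g) = (227 + 37) / 1664 = 264/1664 = 0.1587 → 15.9 map units.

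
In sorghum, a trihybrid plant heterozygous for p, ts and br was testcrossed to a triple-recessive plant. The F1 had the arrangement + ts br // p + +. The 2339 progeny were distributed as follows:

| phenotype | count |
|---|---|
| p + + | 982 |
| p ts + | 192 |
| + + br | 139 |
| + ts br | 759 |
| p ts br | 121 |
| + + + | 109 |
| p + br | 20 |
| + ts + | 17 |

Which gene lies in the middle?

The two rarest classes, + ts + and p + br, are the double crossovers. Comparing them with the parentals, only the br allele has switched, so br is the middle locus and the order is p – br – ts.

br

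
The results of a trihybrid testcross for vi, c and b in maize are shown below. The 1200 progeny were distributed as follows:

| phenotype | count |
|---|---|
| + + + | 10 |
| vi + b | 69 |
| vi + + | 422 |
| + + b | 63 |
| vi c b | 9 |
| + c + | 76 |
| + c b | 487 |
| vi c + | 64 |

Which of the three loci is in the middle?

vi

The two most frequent reciprocal classes, + c b and vi + +, are the parental types, so the F1 was + c b / vi + +.
The two rarest classes, vi c b and + + +, are the double crossovers. Comparing them with the parentals, only the vi allele has switched, so vi is the middle locus and the order is c – vi – b.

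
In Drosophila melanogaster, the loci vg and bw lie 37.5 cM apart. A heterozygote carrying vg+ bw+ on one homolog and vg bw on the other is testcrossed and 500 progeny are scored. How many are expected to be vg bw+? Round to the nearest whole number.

94

A map distance of 37.5 cM corresponds to a recombination frequency of 0.375.
The F1 is vg+ bw+ / vg bw, so vg bw+ is a recombinant gamete class with expected frequency r/2 = 0.375/2 = 0.1875.
Expected number = 0.1875 × 500 = 93.75 ≈ 94.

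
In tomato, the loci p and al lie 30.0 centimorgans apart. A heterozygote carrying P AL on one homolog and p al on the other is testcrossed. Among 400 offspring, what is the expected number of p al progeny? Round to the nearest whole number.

A map distance of 30.0 centimorgans corresponds to a recombination frequency of 0.300.
The F1 is P AL / p al, so p al is a parental gamete class with expected frequency (1 − r)/2 = 0.700/2 = 0.3500.
Expected number = 0.3500 × 400 = 140.00 ≈ 140.

140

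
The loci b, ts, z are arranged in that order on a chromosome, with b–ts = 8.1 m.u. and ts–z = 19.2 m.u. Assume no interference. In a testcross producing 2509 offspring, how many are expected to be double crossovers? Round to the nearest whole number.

Map distances give recombination frequencies of 0.081 and 0.192 for the two intervals.
With no interference, expected double-crossover frequency = 0.081 × 0.192 = 0.01555.
Expected number = 0.01555 × 2509 = 39.02 ≈ 39.

39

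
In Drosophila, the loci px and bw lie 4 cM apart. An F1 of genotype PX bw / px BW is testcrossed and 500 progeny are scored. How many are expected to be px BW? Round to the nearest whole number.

240

A map distance of 4 cM corresponds to a recombination frequency of 0.040.
The F1 is PX bw / px BW, so px BW is a parental gamete class with expected frequency (1 − r)/2 = 0.960/2 = 0.4800.
Expected number = 0.4800 × 500 = 240.00 ≈ 240.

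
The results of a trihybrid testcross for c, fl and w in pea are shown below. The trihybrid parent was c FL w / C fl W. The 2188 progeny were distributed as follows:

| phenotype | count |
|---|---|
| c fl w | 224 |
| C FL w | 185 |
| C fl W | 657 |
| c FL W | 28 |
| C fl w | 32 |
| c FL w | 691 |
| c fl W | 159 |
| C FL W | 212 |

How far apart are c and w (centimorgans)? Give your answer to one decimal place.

18.5 centimorgans

The two rarest classes, c FL W and C fl w, are the double crossovers. Comparing them with the parentals, only the w allele has switched, so w is the middle locus and the order is c – w – fl.
Crossovers in the c–w interval produce the single-crossover classes C FL w and c fl W (185 + 159 = 344) plus the double crossovers (60).
RF(c–w) = (344 + 60) / 2188 = 404/2188 = 0.1846 → 18.5 centimorgans.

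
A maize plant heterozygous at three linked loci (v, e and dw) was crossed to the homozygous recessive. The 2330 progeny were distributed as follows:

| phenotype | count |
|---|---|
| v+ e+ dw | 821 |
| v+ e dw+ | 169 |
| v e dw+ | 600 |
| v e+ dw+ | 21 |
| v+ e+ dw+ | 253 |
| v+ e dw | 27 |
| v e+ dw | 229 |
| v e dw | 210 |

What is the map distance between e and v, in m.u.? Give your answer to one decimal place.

The two most frequent reciprocal classes, v+ e+ dw and v e dw+, are the parental types, so the F1 was v+ e+ dw / v e dw+.
The two rarest classes, v+ e dw and v e+ dw+, are the double crossovers. Comparing them with the parentals, only the e allele has switched, so e is the middle locus and the order is v – e – dw.
Crossovers in the v–e interval produce the single-crossover classes v e+ dw and v+ e dw+ (229 + 169 = 398) plus the double crossovers (48).
RF(v–e) = (398 + 48) / 2330 = 446/2330 = 0.1914 → 19.1 m.u.

19.1 m.u.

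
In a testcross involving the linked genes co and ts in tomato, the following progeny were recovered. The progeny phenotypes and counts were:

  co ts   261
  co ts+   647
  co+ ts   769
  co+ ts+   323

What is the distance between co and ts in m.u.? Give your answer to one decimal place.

The two most frequent classes, co+ ts (769) and co ts+ (647), are the parental types, so the F1 was co+ ts / co ts+.
The recombinant classes are co+ ts+ and co ts: 323 + 261 = 584.
Recombination frequency = 584/2000 = 0.2920 ≈ 29.2%, i.e. 29.2 m.u.

29.2 m.u.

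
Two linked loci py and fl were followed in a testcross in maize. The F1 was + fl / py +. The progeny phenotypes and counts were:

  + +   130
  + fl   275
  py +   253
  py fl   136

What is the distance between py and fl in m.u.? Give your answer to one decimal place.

33.5 m.u.

The recombinant classes are + + and py fl: 130 + 136 = 266.
Recombination frequency = 266/794 = 0.3350 ≈ 33.5%, i.e. 33.5 m.u.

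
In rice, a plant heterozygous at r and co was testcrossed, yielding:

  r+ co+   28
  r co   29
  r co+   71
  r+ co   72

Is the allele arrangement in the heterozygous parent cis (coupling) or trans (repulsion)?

The two most frequent classes are r+ co (72) and r co+ (71); these are the parental (non-recombinant) types.
So the F1 carried r+ co on one chromosome and r co+ on the other — the recessive alleles are on opposite chromosomes (trans / repulsion).

trans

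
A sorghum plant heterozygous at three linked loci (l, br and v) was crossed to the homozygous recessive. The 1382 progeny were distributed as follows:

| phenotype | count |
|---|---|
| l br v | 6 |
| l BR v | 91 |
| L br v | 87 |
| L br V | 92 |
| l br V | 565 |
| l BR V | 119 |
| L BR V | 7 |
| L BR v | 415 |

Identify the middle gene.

The two most frequent reciprocal classes, l br V and L BR v, are the parental types, so the F1 was l br V / L BR v.
The two rarest classes, l br v and L BR V, are the double crossovers. Comparing them with the parentals, only the v allele has switched, so v is the middle locus and the order is l – v – br.

v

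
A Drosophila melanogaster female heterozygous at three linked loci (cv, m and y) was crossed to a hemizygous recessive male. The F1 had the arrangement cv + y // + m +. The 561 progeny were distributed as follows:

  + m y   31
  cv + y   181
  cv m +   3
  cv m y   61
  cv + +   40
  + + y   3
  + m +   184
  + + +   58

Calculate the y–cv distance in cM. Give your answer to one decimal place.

13.7 cM

The two rarest classes, + + y and cv m +, are the double crossovers. Comparing them with the parentals, only the cv allele has switched, so cv is the middle locus and the order is m – cv – y.
Crossovers in the cv–y interval produce the single-crossover classes cv + + and + m y (40 + 31 = 71) plus the double crossovers (6).
RF(cv–y) = (71 + 6) / 561 = 77/561 = 0.1373 → 13.7 cM.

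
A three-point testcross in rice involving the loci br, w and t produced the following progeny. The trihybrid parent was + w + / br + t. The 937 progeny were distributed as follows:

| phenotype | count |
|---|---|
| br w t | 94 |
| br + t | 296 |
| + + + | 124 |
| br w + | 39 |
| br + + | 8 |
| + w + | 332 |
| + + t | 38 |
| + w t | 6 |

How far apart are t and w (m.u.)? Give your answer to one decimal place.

24.8 m.u.

The two rarest classes, + w t and br + +, are the double crossovers. Comparing them with the parentals, only the t allele has switched, so t is the middle locus and the order is br – t – w.
Crossovers in the t–w interval produce the single-crossover classes + + + and br w t (124 + 94 = 218) plus the double crossovers (14).
RF(t–w) = (218 + 14) / 937 = 232/937 = 0.2476 → 24.8 m.u.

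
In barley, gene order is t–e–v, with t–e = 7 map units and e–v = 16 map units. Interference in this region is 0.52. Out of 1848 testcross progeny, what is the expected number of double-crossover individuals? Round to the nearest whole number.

10

Map distances give recombination frequencies of 0.070 and 0.160 for the two intervals.
With interference 0.52 (so coincidence = 0.48), expected double-crossover frequency = 0.070 × 0.160 × 0.48 = 0.00538.
Expected number = 0.00538 × 1848 = 9.93 ≈ 10.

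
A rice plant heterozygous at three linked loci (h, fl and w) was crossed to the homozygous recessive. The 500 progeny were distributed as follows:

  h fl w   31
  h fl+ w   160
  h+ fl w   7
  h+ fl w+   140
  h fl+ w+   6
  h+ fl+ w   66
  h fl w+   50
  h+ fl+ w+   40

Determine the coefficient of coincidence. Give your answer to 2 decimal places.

0.60

The two most frequent reciprocal classes, h+ fl w+ and h fl+ w, are the parental types, so the F1 was h+ fl w+ / h fl+ w.
The two rarest classes, h+ fl w and h fl+ w+, are the double crossovers. Comparing them with the parentals, only the w allele has switched, so w is the middle locus and the order is h – w – fl.
h–w: (116 + 13)/500 = 0.2580; w–fl: (71 + 13)/500 = 0.1680.
Expected DCO frequency = 0.2580 × 0.1680 ≈ 0.04334; observed = 13/500 ≈ 0.02600.
Coefficient of coincidence = 0.02600/0.04334 ≈ 0.60.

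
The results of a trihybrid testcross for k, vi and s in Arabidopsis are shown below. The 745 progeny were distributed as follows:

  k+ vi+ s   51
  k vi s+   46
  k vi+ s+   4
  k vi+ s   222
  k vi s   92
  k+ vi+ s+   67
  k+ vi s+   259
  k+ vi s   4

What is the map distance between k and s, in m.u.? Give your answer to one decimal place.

14.1 m.u.

The two most frequent reciprocal classes, k vi+ s and k+ vi s+, are the parental types, so the F1 was k vi+ s / k+ vi s+.
The two rarest classes, k vi+ s+ and k+ vi s, are the double crossovers. Comparing them with the parentals, only the s allele has switched, so s is the middle locus and the order is k – s – vi.
Crossovers in the k–s interval produce the single-crossover classes k+ vi+ s and k vi s+ (51 + 46 = 97) plus the double crossovers (8).
RF(k–s) = (97 + 8) / 745 = 105/745 = 0.1409 → 14.1 m.u.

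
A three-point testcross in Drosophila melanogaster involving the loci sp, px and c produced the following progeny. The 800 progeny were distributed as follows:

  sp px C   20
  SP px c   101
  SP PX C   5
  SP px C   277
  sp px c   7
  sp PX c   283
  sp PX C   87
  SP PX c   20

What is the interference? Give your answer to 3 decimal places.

0.077

The two most frequent reciprocal classes, sp PX c and SP px C, are the parental types, so the F1 was sp PX c / SP px C.
The two rarest classes, sp px c and SP PX C, are the double crossovers. Comparing them with the parentals, only the px allele has switched, so px is the middle locus and the order is c – px – sp.
c–px: (188 + 12)/800 = 0.2500; px–sp: (40 + 12)/800 = 0.0650.
Expected DCO frequency = 0.2500 × 0.0650 ≈ 0.01625; observed = 12/800 ≈ 0.01500.
Coefficient of coincidence = 0.01500/0.01625 ≈ 0.923; interference = 1 − 0.923 = 0.077.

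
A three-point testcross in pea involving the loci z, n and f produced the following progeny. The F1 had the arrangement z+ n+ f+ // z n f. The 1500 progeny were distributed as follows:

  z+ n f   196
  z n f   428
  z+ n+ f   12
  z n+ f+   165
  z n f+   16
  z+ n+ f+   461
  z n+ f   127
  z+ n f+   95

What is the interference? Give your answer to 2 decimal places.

The two rarest classes, z+ n+ f and z n f+, are the double crossovers. Comparing them with the parentals, only the f allele has switched, so f is the middle locus and the order is n – f – z.
n–f: (222 + 28)/1500 = 0.1667; f–z: (361 + 28)/1500 = 0.2593.
Expected DCO frequency = 0.1667 × 0.2593 ≈ 0.04323; observed = 28/1500 ≈ 0.01867.
Coefficient of coincidence = 0.01867/0.04323 ≈ 0.43; interference = 1 − 0.43 = 0.57.

0.57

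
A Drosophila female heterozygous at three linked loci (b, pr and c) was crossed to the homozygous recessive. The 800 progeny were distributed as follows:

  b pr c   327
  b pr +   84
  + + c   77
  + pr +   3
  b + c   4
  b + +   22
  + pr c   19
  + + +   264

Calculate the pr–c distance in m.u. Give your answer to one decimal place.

The two most frequent reciprocal classes, b pr c and + + +, are the parental types, so the F1 was b pr c / + + +.
The two rarest classes, b + c and + pr +, are the double crossovers. Comparing them with the parentals, only the pr allele has switched, so pr is the middle locus and the order is c – pr – b.
Crossovers in the c–pr interval produce the single-crossover classes b pr + and + + c (84 + 77 = 161) plus the double crossovers (7).
RF(c–pr) = (161 + 7) / 800 = 168/800 = 0.2100 → 21.0 m.u.

21.0 m.u.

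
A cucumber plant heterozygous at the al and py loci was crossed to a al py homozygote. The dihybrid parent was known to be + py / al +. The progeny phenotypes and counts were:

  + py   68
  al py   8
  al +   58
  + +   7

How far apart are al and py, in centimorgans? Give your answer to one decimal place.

The recombinant classes are + + and al py: 7 + 8 = 15.
Recombination frequency = 15/141 = 0.1064 ≈ 10.6%, i.e. 10.6 centimorgans.

10.6 centimorgans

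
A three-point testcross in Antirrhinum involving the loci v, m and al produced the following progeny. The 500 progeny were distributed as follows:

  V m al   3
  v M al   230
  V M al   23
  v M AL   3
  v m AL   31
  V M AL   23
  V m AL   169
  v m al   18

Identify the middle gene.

The two most frequent reciprocal classes, V m AL and v M al, are the parental types, so the F1 was V m AL / v M al.
The two rarest classes, V m al and v M AL, are the double crossovers. Comparing them with the parentals, only the al allele has switched, so al is the middle locus and the order is v – al – m.

al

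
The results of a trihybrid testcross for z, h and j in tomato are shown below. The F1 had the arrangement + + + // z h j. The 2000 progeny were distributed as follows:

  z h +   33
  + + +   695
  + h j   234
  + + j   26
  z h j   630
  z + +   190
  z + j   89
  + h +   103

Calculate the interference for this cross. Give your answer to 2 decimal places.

0.03

The two rarest classes, + + j and z h +, are the double crossovers. Comparing them with the parentals, only the j allele has switched, so j is the middle locus and the order is h – j – z.
h–j: (192 + 59)/2000 = 0.1255; j–z: (424 + 59)/2000 = 0.2415.
Expected DCO frequency = 0.1255 × 0.2415 ≈ 0.03031; observed = 59/2000 ≈ 0.02950.
Coefficient of coincidence = 0.02950/0.03031 ≈ 0.97; interference = 1 − 0.97 = 0.03.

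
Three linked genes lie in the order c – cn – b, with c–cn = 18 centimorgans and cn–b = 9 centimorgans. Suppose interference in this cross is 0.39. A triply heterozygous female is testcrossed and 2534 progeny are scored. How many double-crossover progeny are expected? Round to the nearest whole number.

Map distances give recombination frequencies of 0.180 and 0.090 for the two intervals.
With interference 0.39 (so coincidence = 0.61), expected double-crossover frequency = 0.180 × 0.090 × 0.61 = 0.00988.
Expected number = 0.00988 × 2534 = 25.04 ≈ 25.

25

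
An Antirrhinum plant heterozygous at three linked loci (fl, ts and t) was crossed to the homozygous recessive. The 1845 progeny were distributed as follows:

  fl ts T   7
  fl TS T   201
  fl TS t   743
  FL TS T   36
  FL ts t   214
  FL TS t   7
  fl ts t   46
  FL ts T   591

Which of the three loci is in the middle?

fl

The two most frequent reciprocal classes, FL ts T and fl TS t, are the parental types, so the F1 was FL ts T / fl TS t.
The two rarest classes, fl ts T and FL TS t, are the double crossovers. Comparing them with the parentals, only the fl allele has switched, so fl is the middle locus and the order is ts – fl – t.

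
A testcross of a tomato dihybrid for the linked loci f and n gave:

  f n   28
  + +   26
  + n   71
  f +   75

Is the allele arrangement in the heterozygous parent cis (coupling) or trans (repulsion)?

The two most frequent classes are + n (71) and f + (75); these are the parental (non-recombinant) types.
So the F1 carried + n on one chromosome and f + on the other — the recessive alleles are on opposite chromosomes (trans / repulsion).

trans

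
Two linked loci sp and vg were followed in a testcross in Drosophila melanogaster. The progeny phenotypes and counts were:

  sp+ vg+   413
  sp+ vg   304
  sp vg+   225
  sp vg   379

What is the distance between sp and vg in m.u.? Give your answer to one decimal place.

40.0 m.u.

The two most frequent classes, sp+ vg+ (413) and sp vg (379), are the parental types, so the F1 was sp+ vg+ / sp vg.
The recombinant classes are sp+ vg and sp vg+: 304 + 225 = 529.
Recombination frequency = 529/1321 = 0.4005 ≈ 40.0%, i.e. 40.0 m.u.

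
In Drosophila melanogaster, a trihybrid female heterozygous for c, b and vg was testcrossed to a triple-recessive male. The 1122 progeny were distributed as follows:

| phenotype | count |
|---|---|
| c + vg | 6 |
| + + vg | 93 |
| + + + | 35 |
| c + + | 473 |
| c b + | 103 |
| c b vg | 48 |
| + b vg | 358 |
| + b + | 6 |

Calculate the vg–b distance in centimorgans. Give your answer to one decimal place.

18.5 centimorgans

The two most frequent reciprocal classes, + b vg and c + +, are the parental types, so the F1 was + b vg / c + +.
The two rarest classes, + b + and c + vg, are the double crossovers. Comparing them with the parentals, only the vg allele has switched, so vg is the middle locus and the order is c – vg – b.
Crossovers in the vg–b interval produce the single-crossover classes + + vg and c b + (93 + 103 = 196) plus the double crossovers (12).
RF(vg–b) = (196 + 12) / 1122 = 208/1122 = 0.1854 → 18.5 centimorgans.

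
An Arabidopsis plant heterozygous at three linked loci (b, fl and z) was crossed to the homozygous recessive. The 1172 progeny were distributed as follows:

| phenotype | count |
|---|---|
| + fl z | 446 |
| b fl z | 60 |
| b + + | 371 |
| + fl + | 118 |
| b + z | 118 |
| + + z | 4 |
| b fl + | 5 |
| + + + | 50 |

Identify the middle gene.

fl

The two most frequent reciprocal classes, + fl z and b + +, are the parental types, so the F1 was + fl z / b + +.
The two rarest classes, + + z and b fl +, are the double crossovers. Comparing them with the parentals, only the fl allele has switched, so fl is the middle locus and the order is b – fl – z.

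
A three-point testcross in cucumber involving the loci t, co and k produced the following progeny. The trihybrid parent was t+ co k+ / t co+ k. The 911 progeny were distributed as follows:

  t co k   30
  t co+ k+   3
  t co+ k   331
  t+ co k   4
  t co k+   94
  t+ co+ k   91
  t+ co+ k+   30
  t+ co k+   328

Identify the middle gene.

k

The two rarest classes, t+ co k and t co+ k+, are the double crossovers. Comparing them with the parentals, only the k allele has switched, so k is the middle locus and the order is co – k – t.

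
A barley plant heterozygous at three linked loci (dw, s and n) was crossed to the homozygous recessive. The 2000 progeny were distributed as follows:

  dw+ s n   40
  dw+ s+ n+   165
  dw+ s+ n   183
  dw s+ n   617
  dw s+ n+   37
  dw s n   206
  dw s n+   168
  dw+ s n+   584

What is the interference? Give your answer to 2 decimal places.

The two most frequent reciprocal classes, dw s+ n and dw+ s n+, are the parental types, so the F1 was dw s+ n / dw+ s n+.
The two rarest classes, dw s+ n+ and dw+ s n, are the double crossovers. Comparing them with the parentals, only the n allele has switched, so n is the middle locus and the order is s – n – dw.
s–n: (371 + 77)/2000 = 0.2240; n–dw: (351 + 77)/2000 = 0.2140.
Expected DCO frequency = 0.2240 × 0.2140 ≈ 0.04794; observed = 77/2000 ≈ 0.03850.
Coefficient of coincidence = 0.03850/0.04794 ≈ 0.80; interference = 1 − 0.80 = 0.20.

0.20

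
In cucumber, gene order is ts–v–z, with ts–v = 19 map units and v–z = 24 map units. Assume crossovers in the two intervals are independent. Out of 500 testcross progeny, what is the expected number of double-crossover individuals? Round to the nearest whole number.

23

Map distances give recombination frequencies of 0.190 and 0.240 for the two intervals.
With no interference, expected double-crossover frequency = 0.190 × 0.240 = 0.04560.
Expected number = 0.04560 × 500 = 22.80 ≈ 23.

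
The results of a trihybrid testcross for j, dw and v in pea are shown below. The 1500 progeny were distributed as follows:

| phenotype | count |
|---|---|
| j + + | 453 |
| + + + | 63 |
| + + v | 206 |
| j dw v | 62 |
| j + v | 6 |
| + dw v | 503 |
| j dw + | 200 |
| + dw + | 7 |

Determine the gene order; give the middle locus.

The two most frequent reciprocal classes, j + + and + dw v, are the parental types, so the F1 was j + + / + dw v.
The two rarest classes, j + v and + dw +, are the double crossovers. Comparing them with the parentals, only the v allele has switched, so v is the middle locus and the order is dw – v – j.

v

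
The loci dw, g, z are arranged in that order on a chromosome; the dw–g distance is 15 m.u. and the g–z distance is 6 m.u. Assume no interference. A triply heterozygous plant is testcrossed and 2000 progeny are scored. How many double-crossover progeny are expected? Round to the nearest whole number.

Map distances give recombination frequencies of 0.150 and 0.060 for the two intervals.
With no interference, expected double-crossover frequency = 0.150 × 0.060 = 0.00900.
Expected number = 0.00900 × 2000 = 18.00 ≈ 18.

18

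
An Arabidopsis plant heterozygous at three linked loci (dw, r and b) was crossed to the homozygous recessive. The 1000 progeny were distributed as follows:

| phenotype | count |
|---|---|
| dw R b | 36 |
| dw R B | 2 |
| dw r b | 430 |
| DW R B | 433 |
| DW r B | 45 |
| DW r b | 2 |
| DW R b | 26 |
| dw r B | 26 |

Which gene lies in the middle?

dw

The two most frequent reciprocal classes, DW R B and dw r b, are the parental types, so the F1 was DW R B / dw r b.
The two rarest classes, dw R B and DW r b, are the double crossovers. Comparing them with the parentals, only the dw allele has switched, so dw is the middle locus and the order is r – dw – b.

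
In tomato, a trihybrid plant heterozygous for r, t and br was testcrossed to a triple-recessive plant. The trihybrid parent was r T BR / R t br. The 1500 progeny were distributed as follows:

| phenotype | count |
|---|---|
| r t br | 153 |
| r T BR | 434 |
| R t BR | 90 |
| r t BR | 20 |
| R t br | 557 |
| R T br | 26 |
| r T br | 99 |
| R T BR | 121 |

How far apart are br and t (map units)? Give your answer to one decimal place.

The two rarest classes, r t BR and R T br, are the double crossovers. Comparing them with the parentals, only the t allele has switched, so t is the middle locus and the order is r – t – br.
Crossovers in the t–br interval produce the single-crossover classes r T br and R t BR (99 + 90 = 189) plus the double crossovers (46).
RF(t–br) = (189 + 46) / 1500 = 235/1500 = 0.1567 → 15.7 map units.

15.7 map units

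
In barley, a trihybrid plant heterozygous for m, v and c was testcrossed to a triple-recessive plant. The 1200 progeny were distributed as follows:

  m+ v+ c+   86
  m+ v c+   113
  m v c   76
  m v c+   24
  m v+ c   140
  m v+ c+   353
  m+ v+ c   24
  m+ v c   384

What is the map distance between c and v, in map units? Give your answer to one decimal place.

25.1 map units

The two most frequent reciprocal classes, m+ v c and m v+ c+, are the parental types, so the F1 was m+ v c / m v+ c+.
The two rarest classes, m+ v+ c and m v c+, are the double crossovers. Comparing them with the parentals, only the v allele has switched, so v is the middle locus and the order is m – v – c.
Crossovers in the v–c interval produce the single-crossover classes m+ v c+ and m v+ c (113 + 140 = 253) plus the double crossovers (48).
RF(v–c) = (253 + 48) / 1200 = 301/1200 = 0.2508 → 25.1 map units.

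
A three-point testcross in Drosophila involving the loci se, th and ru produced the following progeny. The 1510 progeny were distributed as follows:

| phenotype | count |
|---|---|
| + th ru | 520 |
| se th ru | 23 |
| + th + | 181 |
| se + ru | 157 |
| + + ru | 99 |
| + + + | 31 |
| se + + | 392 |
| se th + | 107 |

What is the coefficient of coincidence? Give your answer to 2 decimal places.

The two most frequent reciprocal classes, se + + and + th ru, are the parental types, so the F1 was se + + / + th ru.
The two rarest classes, + + + and se th ru, are the double crossovers. Comparing them with the parentals, only the se allele has switched, so se is the middle locus and the order is th – se – ru.
th–se: (206 + 54)/1510 = 0.1722; se–ru: (338 + 54)/1510 = 0.2596.
Expected DCO frequency = 0.1722 × 0.2596 ≈ 0.04470; observed = 54/1510 ≈ 0.03576.
Coefficient of coincidence = 0.03576/0.04470 ≈ 0.80.

0.80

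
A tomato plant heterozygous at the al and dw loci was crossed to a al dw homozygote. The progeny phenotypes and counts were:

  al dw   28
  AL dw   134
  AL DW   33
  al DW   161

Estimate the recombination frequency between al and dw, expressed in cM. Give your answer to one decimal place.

The two most frequent classes, AL dw (134) and al DW (161), are the parental types, so the F1 was AL dw / al DW.
The recombinant classes are AL DW and al dw: 33 + 28 = 61.
Recombination frequency = 61/356 = 0.1713 ≈ 17.1%, i.e. 17.1 cM.

17.1 cM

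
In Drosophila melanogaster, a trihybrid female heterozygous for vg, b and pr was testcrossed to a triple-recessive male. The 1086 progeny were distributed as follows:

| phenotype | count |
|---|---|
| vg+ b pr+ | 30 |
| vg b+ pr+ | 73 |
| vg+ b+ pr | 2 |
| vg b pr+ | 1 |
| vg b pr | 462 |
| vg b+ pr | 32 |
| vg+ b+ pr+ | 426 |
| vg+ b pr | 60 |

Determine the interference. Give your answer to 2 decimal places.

0.63

The two most frequent reciprocal classes, vg+ b+ pr+ and vg b pr, are the parental types, so the F1 was vg+ b+ pr+ / vg b pr.
The two rarest classes, vg+ b+ pr and vg b pr+, are the double crossovers. Comparing them with the parentals, only the pr allele has switched, so pr is the middle locus and the order is b – pr – vg.
b–pr: (62 + 3)/1086 = 0.0599; pr–vg: (133 + 3)/1086 = 0.1252.
Expected DCO frequency = 0.0599 × 0.1252 ≈ 0.00750; observed = 3/1086 ≈ 0.00276.
Coefficient of coincidence = 0.00276/0.00750 ≈ 0.37; interference = 1 − 0.37 = 0.63.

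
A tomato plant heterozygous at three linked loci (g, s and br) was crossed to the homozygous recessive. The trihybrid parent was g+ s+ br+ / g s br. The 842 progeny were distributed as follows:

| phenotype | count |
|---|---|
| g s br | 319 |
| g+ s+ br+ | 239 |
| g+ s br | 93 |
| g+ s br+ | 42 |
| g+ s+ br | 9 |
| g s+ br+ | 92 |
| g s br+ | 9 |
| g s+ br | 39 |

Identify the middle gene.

The two rarest classes, g+ s+ br and g s br+, are the double crossovers. Comparing them with the parentals, only the br allele has switched, so br is the middle locus and the order is s – br – g.

br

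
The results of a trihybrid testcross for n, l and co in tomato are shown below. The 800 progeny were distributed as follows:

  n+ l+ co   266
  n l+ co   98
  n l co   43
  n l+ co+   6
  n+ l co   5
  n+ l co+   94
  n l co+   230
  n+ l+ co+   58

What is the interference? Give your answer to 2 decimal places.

0.61

The two most frequent reciprocal classes, n+ l+ co and n l co+, are the parental types, so the F1 was n+ l+ co / n l co+.
The two rarest classes, n+ l co and n l+ co+, are the double crossovers. Comparing them with the parentals, only the l allele has switched, so l is the middle locus and the order is co – l – n.
co–l: (101 + 11)/800 = 0.1400; l–n: (192 + 11)/800 = 0.2537.
Expected DCO frequency = 0.1400 × 0.2537 ≈ 0.03552; observed = 11/800 ≈ 0.01375.
Coefficient of coincidence = 0.01375/0.03552 ≈ 0.39; interference = 1 − 0.39 = 0.61.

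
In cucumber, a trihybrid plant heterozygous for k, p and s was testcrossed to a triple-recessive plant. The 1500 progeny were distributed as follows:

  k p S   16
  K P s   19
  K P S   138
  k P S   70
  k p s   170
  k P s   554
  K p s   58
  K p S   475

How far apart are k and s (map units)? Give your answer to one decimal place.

10.9 map units

The two most frequent reciprocal classes, K p S and k P s, are the parental types, so the F1 was K p S / k P s.
The two rarest classes, k p S and K P s, are the double crossovers. Comparing them with the parentals, only the k allele has switched, so k is the middle locus and the order is p – k – s.
Crossovers in the k–s interval produce the single-crossover classes K p s and k P S (58 + 70 = 128) plus the double crossovers (35).
RF(k–s) = (128 + 35) / 1500 = 163/1500 = 0.1087 → 10.9 map units.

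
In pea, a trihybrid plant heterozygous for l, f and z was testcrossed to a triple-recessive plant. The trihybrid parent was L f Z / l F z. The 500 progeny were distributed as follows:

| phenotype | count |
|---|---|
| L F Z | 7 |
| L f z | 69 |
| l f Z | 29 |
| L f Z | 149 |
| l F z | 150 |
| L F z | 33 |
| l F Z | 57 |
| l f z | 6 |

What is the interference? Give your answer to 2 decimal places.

The two rarest classes, L F Z and l f z, are the double crossovers. Comparing them with the parentals, only the f allele has switched, so f is the middle locus and the order is z – f – l.
z–f: (126 + 13)/500 = 0.2780; f–l: (62 + 13)/500 = 0.1500.
Expected DCO frequency = 0.2780 × 0.1500 ≈ 0.04170; observed = 13/500 ≈ 0.02600.
Coefficient of coincidence = 0.02600/0.04170 ≈ 0.62; interference = 1 − 0.62 = 0.38.

0.38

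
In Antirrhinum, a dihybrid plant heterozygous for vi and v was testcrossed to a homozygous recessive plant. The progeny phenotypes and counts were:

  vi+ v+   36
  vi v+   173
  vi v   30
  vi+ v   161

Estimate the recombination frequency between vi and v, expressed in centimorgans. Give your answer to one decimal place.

16.5 centimorgans

The two most frequent classes, vi+ v (161) and vi v+ (173), are the parental types, so the F1 was vi+ v / vi v+.
The recombinant classes are vi+ v+ and vi v: 36 + 30 = 66.
Recombination frequency = 66/400 = 0.1650 ≈ 16.5%, i.e. 16.5 centimorgans.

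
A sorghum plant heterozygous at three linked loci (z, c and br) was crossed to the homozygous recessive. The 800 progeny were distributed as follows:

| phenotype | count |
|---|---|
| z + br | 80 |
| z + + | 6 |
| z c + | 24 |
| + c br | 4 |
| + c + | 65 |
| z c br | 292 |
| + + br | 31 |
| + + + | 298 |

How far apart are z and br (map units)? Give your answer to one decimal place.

The two most frequent reciprocal classes, z c br and + + +, are the parental types, so the F1 was z c br / + + +.
The two rarest classes, + c br and z + +, are the double crossovers. Comparing them with the parentals, only the z allele has switched, so z is the middle locus and the order is c – z – br.
Crossovers in the z–br interval produce the single-crossover classes z c + and + + br (24 + 31 = 55) plus the double crossovers (10).
RF(z–br) = (55 + 10) / 800 = 65/800 = 0.0813 → 8.1 map units.

8.1 map units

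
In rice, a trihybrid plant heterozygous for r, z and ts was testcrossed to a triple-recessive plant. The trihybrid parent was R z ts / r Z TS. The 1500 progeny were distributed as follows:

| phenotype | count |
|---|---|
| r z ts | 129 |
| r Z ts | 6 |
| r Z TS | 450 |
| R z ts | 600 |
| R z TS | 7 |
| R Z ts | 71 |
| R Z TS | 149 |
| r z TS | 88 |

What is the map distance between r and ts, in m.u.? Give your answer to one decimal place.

19.4 m.u.

The two rarest classes, R z TS and r Z ts, are the double crossovers. Comparing them with the parentals, only the ts allele has switched, so ts is the middle locus and the order is z – ts – r.
Crossovers in the ts–r interval produce the single-crossover classes r z ts and R Z TS (129 + 149 = 278) plus the double crossovers (13).
RF(ts–r) = (278 + 13) / 1500 = 291/1500 = 0.1940 → 19.4 m.u.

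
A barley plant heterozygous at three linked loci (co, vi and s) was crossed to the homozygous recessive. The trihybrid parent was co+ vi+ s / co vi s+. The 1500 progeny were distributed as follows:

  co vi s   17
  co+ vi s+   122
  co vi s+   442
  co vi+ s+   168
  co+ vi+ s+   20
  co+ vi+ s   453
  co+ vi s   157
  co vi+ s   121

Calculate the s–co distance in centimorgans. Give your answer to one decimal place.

The two rarest classes, co+ vi+ s+ and co vi s, are the double crossovers. Comparing them with the parentals, only the s allele has switched, so s is the middle locus and the order is co – s – vi.
Crossovers in the co–s interval produce the single-crossover classes co vi+ s and co+ vi s+ (121 + 122 = 243) plus the double crossovers (37).
RF(co–s) = (243 + 37) / 1500 = 280/1500 = 0.1867 → 18.7 centimorgans.

18.7 centimorgans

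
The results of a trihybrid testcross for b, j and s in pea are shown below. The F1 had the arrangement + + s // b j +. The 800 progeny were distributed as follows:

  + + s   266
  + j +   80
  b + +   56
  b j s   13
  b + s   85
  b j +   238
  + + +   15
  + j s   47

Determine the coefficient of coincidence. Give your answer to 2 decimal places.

The two rarest classes, + + + and b j s, are the double crossovers. Comparing them with the parentals, only the s allele has switched, so s is the middle locus and the order is b – s – j.
b–s: (165 + 28)/800 = 0.2412; s–j: (103 + 28)/800 = 0.1638.
Expected DCO frequency = 0.2412 × 0.1638 ≈ 0.03951; observed = 28/800 ≈ 0.03500.
Coefficient of coincidence = 0.03500/0.03951 ≈ 0.89.

0.89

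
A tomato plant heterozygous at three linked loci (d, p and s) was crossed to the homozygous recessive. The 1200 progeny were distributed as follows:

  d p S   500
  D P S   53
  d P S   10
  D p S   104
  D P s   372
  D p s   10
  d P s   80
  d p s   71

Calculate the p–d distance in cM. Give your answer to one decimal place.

The two most frequent reciprocal classes, D P s and d p S, are the parental types, so the F1 was D P s / d p S.
The two rarest classes, D p s and d P S, are the double crossovers. Comparing them with the parentals, only the p allele has switched, so p is the middle locus and the order is s – p – d.
Crossovers in the p–d interval produce the single-crossover classes d P s and D p S (80 + 104 = 184) plus the double crossovers (20).
RF(p–d) = (184 + 20) / 1200 = 204/1200 = 0.1700 → 17.0 cM.

17.0 cM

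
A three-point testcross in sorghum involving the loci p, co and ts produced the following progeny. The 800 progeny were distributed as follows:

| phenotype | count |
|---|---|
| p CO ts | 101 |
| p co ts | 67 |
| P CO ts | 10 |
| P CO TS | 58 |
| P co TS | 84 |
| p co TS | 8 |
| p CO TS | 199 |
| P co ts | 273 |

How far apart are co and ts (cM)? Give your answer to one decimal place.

25.4 cM

The two most frequent reciprocal classes, p CO TS and P co ts, are the parental types, so the F1 was p CO TS / P co ts.
The two rarest classes, p co TS and P CO ts, are the double crossovers. Comparing them with the parentals, only the co allele has switched, so co is the middle locus and the order is p – co – ts.
Crossovers in the co–ts interval produce the single-crossover classes p CO ts and P co TS (101 + 84 = 185) plus the double crossovers (18).
RF(co–ts) = (185 + 18) / 800 = 203/800 = 0.2537 → 25.4 cM.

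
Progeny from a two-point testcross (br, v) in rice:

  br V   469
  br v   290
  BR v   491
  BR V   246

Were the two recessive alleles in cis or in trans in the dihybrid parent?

The two most frequent classes are BR v (491) and br V (469); these are the parental (non-recombinant) types.
So the F1 carried BR v on one chromosome and br V on the other — the recessive alleles are on opposite chromosomes (trans / repulsion).

trans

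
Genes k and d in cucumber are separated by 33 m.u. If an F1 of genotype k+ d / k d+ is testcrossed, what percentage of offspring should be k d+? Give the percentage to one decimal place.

33.5%

A map distance of 33 m.u. corresponds to a recombination frequency of 0.330.
The F1 is k+ d / k d+, so k d+ is a parental gamete class with expected frequency (1 − r)/2 = 0.670/2 = 0.3350.
That is 0.3350 = 33.5% of the progeny.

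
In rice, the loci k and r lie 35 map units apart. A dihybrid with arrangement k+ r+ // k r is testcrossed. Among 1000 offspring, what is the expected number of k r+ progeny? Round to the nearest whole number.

A map distance of 35 map units corresponds to a recombination frequency of 0.350.
The F1 is k+ r+ / k r, so k r+ is a recombinant gamete class with expected frequency r/2 = 0.350/2 = 0.1750.
Expected number = 0.1750 × 1000 = 175.00 ≈ 175.

175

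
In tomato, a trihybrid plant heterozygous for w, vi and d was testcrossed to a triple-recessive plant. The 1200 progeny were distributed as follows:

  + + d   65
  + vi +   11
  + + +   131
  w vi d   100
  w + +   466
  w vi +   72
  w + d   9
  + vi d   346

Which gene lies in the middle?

d

The two most frequent reciprocal classes, + vi d and w + +, are the parental types, so the F1 was + vi d / w + +.
The two rarest classes, + vi + and w + d, are the double crossovers. Comparing them with the parentals, only the d allele has switched, so d is the middle locus and the order is w – d – vi.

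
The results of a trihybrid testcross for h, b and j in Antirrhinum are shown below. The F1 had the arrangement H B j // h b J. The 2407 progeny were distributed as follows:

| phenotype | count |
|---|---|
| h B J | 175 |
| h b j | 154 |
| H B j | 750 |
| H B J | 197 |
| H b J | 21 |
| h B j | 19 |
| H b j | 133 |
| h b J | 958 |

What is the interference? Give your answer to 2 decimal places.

The two rarest classes, h B j and H b J, are the double crossovers. Comparing them with the parentals, only the h allele has switched, so h is the middle locus and the order is b – h – j.
b–h: (308 + 40)/2407 = 0.1446; h–j: (351 + 40)/2407 = 0.1624.
Expected DCO frequency = 0.1446 × 0.1624 ≈ 0.02348; observed = 40/2407 ≈ 0.01662.
Coefficient of coincidence = 0.01662/0.02348 ≈ 0.71; interference = 1 − 0.71 = 0.29.

0.29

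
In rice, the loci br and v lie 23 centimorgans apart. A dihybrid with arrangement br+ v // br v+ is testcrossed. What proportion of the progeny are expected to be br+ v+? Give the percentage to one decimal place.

A map distance of 23 centimorgans corresponds to a recombination frequency of 0.230.
The F1 is br+ v / br v+, so br+ v+ is a recombinant gamete class with expected frequency r/2 = 0.230/2 = 0.1150.
That is 0.1150 = 11.5% of the progeny.

11.5%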